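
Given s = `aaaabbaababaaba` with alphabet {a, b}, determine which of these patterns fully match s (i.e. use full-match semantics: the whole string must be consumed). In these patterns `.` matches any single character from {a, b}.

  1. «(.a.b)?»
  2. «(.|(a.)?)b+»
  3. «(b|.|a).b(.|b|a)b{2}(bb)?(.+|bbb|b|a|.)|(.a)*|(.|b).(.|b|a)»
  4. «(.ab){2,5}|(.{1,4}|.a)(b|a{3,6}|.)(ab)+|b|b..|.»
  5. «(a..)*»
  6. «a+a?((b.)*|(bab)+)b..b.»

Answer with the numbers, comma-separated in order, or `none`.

1 → no match
2 → no match — must end with `b`
3 → no match
4 → no match
5 → match
6 → no match

5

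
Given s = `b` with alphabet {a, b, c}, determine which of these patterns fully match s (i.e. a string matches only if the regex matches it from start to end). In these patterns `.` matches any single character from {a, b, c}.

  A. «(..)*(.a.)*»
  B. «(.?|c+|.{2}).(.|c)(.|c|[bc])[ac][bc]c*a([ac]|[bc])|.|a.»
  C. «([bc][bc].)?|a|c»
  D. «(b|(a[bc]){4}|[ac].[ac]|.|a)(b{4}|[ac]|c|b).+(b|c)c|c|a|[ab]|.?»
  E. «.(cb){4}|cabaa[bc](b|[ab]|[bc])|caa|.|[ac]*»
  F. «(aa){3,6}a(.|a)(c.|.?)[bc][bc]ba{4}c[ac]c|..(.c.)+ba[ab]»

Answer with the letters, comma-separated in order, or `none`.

A → no match
B → match
C → no match
D → match
E → match
F → no match

B, D, E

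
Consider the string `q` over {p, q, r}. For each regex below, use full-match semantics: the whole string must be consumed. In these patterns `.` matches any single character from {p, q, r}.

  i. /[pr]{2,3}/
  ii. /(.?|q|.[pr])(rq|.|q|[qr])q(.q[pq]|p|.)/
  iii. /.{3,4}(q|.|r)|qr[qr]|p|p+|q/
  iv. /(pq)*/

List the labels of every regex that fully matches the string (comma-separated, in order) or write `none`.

iii

i → no match
ii → no match
iii → match
iv → no match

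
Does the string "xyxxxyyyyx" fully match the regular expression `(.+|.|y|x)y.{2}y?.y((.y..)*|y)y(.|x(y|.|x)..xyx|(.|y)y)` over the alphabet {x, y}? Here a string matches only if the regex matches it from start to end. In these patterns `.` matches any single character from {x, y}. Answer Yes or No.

No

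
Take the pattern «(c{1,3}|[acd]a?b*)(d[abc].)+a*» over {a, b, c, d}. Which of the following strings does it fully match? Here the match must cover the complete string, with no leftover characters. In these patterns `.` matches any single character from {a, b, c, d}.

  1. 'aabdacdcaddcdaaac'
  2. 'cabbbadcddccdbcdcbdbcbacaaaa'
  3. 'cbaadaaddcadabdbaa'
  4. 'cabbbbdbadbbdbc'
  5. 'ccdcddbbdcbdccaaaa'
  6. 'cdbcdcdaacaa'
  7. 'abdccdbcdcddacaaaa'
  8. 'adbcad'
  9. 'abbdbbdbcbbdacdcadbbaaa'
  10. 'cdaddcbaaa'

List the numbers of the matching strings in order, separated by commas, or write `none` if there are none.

4, 5, 7, 10

1 → no match
2 → no match
3 → no match
4 → match
5 → match
6 → no match
7 → match
8 → no match
9 → no match
10 → match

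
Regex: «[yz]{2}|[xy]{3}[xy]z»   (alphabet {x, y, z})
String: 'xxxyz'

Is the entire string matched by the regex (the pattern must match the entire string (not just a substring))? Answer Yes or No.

Yes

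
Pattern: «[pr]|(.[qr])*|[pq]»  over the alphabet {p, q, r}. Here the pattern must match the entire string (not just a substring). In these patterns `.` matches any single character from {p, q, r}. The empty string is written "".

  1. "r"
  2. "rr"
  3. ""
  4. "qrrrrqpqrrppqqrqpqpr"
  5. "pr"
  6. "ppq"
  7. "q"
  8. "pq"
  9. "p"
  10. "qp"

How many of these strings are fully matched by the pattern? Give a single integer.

7

1 → match
2 → match
3 → match
4 → no match
5 → match
6 → no match
7 → match
8 → match
9 → match
10 → no match
Total matched: 7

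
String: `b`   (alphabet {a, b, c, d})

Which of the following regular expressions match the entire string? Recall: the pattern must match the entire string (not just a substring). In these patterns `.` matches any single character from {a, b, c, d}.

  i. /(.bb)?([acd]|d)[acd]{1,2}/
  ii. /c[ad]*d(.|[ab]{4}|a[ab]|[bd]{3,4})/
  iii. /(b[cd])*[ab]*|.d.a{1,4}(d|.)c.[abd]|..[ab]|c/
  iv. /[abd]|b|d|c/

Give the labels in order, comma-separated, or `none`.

iii, iv

i → no match
ii → no match — must start with `c`
iii → match
iv → match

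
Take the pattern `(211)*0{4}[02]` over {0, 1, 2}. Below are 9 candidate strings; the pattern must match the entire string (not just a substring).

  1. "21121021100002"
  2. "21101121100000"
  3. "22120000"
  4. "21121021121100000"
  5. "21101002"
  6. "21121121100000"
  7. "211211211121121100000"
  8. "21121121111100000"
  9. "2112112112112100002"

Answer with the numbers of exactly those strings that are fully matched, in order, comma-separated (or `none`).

6

1 → no match
2 → no match
3 → no match
4 → no match
5 → no match
6 → match
7 → no match
8 → no match
9 → no match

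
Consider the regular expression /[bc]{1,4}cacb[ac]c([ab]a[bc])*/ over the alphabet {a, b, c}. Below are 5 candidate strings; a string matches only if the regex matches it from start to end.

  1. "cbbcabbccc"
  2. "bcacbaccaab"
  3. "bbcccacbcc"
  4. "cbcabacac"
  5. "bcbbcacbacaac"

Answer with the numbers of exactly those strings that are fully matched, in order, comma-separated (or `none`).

1 → no match
2 → no match
3 → match
4 → no match
5 → match

3, 5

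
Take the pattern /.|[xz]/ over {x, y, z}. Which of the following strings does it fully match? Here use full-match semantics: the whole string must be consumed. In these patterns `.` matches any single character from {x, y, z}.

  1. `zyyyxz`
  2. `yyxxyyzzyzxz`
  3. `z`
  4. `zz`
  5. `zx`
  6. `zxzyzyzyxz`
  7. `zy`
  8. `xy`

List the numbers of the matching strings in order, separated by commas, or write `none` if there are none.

1 → no match
2 → no match
3 → match
4 → no match
5 → no match
6 → no match
7 → no match
8 → no match

3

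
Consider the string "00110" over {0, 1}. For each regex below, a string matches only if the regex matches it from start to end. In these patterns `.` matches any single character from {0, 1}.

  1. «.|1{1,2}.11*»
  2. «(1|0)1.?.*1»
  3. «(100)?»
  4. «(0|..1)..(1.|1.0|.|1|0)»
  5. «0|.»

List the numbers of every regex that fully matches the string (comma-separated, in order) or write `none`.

1 → no match
2 → no match — must end with "1"
3 → no match
4 → match
5 → no match

4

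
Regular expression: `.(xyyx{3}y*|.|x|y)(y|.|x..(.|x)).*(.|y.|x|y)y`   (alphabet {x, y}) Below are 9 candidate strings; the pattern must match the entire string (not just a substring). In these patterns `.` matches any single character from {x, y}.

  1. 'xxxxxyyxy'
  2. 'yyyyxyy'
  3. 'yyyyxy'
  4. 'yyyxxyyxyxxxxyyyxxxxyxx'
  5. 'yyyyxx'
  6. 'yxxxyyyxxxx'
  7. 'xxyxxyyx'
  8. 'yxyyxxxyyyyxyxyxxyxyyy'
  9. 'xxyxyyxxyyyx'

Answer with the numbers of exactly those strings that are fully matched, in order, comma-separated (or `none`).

1 → match
2 → match
3 → match
4 → no match — must end with 'y'
5 → no match — must end with 'y'
6 → no match — must end with 'y'
7 → no match — must end with 'y'
8 → match
9 → no match — must end with 'y'

1, 2, 3, 8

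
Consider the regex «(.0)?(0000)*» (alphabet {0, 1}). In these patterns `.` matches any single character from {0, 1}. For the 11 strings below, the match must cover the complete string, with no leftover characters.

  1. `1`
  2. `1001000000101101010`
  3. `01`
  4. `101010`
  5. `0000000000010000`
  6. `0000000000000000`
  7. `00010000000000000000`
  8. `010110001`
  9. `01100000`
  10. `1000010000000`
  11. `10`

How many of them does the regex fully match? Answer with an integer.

1 → no match
2 → no match
3 → no match
4 → no match
5 → no match
6 → match
7 → no match
8 → no match
9 → no match
10 → no match
11 → match
Total matched: 2

2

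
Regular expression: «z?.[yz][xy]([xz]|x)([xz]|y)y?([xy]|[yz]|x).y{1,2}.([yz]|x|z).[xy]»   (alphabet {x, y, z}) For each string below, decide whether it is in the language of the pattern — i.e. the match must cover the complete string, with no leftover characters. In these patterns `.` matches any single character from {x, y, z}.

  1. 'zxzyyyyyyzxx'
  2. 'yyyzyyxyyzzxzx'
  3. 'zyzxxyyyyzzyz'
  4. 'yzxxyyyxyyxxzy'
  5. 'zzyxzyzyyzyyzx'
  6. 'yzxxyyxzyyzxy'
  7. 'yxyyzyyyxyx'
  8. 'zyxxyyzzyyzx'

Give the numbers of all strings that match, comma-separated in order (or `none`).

1 → no match
2 → no match
3 → no match
4 → match
5 → no match
6 → match
7 → no match
8 → no match

4, 6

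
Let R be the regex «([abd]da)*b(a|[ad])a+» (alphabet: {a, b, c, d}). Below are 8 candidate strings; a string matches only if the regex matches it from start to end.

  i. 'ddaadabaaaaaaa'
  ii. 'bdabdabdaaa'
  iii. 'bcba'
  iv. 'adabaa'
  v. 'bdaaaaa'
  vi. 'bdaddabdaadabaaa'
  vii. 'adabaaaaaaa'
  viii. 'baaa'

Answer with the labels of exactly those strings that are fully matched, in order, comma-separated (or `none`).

i, ii, iv, v, vi, vii, viii

i → match
ii → match
iii → no match
iv → match
v → match
vi → match
vii → match
viii → match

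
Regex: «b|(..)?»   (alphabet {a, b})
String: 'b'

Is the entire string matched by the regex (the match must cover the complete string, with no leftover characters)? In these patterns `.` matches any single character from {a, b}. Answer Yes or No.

Yes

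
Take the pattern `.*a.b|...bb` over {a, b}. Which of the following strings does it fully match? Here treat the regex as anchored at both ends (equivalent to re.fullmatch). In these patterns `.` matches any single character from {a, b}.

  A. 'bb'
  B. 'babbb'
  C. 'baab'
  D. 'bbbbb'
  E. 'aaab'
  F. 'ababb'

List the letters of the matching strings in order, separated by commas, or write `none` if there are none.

B, C, D, E, F

A. 'bb' → no match
B. 'babbb' → match
C. 'baab' → match
D. 'bbbbb' → match
E. 'aaab' → match
F. 'ababb' → match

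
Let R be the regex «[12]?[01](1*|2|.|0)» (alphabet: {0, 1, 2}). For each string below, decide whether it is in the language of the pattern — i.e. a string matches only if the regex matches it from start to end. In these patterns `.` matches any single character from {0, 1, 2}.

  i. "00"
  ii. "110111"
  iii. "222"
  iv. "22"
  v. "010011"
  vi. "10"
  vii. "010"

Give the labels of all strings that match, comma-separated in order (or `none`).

i → match
ii → no match
iii → no match
iv → no match
v → no match
vi → match
vii → no match

i, vi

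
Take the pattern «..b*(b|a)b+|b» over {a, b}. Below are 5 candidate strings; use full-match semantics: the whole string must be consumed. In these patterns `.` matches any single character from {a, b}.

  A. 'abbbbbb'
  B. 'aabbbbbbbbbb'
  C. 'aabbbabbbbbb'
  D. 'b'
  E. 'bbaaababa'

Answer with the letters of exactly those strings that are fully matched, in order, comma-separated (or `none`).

A, B, C, D

A → match
B → match
C → match
D → match
E → no match — must end with 'b'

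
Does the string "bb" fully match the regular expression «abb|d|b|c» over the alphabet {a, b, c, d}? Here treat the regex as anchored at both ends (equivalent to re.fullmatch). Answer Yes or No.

No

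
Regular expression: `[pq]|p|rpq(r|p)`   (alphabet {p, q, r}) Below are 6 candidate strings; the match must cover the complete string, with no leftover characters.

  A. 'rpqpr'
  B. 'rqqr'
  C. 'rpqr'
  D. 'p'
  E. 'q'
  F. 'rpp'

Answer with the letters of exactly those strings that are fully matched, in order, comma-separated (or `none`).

A → no match
B → no match
C → match
D → match
E → match
F → no match

C, D, E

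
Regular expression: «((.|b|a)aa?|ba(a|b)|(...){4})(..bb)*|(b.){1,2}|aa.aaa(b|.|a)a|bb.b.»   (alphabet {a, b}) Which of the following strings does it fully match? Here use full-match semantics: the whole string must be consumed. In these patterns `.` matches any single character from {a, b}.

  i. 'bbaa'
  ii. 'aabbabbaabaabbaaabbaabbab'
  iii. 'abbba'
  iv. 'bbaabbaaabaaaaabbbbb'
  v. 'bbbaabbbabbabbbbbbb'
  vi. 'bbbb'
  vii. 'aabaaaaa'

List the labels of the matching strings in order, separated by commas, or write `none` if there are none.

i. 'bbaa' → no match
ii → no match
iii. 'abbba' → no match
iv → no match
v → no match
vi. 'bbbb' → match
vii. 'aabaaaaa' → match

vi, vii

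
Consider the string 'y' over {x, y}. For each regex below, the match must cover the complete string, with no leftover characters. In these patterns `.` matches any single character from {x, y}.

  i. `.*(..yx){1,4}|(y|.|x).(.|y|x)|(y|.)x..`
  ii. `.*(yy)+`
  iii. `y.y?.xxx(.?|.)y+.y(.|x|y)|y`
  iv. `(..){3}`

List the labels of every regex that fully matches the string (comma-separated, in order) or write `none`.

iii

i → no match
ii → no match — must end with 'yy'
iii → match
iv → no match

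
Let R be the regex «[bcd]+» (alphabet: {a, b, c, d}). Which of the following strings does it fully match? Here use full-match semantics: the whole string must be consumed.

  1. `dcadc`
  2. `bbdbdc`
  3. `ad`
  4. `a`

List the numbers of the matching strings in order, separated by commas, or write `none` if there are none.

2

1 → no match
2 → match
3 → no match
4 → no match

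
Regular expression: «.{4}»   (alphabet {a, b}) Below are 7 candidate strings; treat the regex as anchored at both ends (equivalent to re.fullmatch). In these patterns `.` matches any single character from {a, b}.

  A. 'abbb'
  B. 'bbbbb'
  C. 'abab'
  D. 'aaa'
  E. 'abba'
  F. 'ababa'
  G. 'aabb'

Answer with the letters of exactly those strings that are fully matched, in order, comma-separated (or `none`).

A, C, E, G

A → match
B → no match
C → match
D → no match
E → match
F → no match
G → match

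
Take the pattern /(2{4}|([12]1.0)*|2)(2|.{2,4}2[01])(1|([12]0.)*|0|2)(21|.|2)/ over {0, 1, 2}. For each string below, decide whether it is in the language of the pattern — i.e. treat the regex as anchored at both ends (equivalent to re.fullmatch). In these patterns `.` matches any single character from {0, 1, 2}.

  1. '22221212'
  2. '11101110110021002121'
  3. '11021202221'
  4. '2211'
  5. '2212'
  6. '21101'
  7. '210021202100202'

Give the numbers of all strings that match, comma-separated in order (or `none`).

1 → match
2 → match
3 → no match
4 → match
5 → match
6 → no match
7 → match

1, 2, 4, 5, 7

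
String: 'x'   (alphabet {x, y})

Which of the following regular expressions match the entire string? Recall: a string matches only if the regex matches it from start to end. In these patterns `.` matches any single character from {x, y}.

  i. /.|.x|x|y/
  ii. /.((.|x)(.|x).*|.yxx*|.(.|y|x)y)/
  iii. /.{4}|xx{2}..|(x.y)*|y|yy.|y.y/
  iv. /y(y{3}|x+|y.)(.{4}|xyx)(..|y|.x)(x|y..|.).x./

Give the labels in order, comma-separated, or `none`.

i → match
ii → no match
iii → no match
iv → no match — must start with 'y'

i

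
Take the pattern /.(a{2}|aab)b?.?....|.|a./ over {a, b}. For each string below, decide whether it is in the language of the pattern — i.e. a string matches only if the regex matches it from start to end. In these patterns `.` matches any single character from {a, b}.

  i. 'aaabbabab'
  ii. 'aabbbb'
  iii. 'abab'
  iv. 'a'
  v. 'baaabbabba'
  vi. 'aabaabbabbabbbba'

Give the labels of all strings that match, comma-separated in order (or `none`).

i → match
ii → no match
iii → no match
iv → match
v → no match
vi → no match

i, iv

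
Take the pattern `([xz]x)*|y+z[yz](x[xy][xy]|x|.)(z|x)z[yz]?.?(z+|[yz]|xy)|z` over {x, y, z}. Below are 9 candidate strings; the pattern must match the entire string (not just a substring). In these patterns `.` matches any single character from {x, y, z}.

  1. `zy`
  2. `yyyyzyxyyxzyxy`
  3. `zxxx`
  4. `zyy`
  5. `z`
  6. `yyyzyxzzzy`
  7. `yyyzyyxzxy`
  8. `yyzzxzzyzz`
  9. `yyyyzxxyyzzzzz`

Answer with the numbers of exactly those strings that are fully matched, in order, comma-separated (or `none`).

2, 3, 5, 6, 7, 8

1 → no match
2 → match
3 → match
4 → no match
5 → match
6 → match
7 → match
8 → match
9 → no match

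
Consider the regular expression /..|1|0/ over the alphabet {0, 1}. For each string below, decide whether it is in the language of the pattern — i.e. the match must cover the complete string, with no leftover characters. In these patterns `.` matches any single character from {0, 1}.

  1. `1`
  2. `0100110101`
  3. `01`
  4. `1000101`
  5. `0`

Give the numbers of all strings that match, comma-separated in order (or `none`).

1, 3, 5

1. `1` → match
2. `0100110101` → no match
3. `01` → match
4. `1000101` → no match
5. `0` → match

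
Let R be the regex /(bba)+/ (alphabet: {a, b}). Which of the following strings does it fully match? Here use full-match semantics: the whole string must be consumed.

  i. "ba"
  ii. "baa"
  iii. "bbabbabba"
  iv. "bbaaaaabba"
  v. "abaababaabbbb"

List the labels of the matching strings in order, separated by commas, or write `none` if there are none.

iii

i → no match — must start with "bba"
ii → no match — must start with "bba"
iii → match
iv → no match
v → no match — must start with "bba"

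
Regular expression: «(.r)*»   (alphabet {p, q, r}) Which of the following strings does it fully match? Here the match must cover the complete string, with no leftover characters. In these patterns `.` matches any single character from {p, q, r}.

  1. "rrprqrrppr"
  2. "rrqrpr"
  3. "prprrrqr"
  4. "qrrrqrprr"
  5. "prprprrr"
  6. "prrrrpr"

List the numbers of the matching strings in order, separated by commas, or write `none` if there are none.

1 → no match
2 → match
3 → match
4 → no match
5 → match
6 → no match

2, 3, 5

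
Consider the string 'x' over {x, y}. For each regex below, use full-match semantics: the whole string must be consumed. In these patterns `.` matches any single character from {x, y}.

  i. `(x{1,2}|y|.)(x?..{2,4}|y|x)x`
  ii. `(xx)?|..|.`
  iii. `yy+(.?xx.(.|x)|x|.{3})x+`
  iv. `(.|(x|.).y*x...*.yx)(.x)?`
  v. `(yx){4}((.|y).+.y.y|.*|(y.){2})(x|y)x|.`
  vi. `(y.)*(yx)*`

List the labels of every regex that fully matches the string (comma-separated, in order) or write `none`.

i → no match
ii → match
iii → no match — must start with 'yy'
iv → match
v → match
vi → no match

ii, iv, v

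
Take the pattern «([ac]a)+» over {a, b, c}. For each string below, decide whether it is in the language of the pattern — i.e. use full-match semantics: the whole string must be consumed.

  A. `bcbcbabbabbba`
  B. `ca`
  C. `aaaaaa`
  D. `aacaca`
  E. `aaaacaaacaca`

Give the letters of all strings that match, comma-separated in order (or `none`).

B, C, D, E

A → no match
B. `ca` → match
C. `aaaaaa` → match
D. `aacaca` → match
E. `aaaacaaacaca` → match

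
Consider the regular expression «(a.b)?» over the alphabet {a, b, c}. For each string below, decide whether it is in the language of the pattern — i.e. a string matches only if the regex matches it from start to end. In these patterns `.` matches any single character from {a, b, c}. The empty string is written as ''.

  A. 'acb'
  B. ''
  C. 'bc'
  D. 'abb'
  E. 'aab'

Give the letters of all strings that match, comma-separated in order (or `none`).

A → match
B → match
C → no match
D → match
E → match

A, B, D, E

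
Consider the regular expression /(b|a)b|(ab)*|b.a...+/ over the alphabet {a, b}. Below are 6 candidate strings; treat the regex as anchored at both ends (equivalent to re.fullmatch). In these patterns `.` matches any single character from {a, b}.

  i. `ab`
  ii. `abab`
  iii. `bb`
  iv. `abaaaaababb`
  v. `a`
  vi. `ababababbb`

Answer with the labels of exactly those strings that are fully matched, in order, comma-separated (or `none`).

i, ii, iii

i. `ab` → match
ii. `abab` → match
iii. `bb` → match
iv. `abaaaaababb` → no match
v. `a` → no match
vi. `ababababbb` → no match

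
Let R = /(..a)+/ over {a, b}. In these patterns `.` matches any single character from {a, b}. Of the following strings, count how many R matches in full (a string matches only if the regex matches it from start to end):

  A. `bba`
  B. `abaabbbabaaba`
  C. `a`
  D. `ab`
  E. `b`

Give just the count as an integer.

A → match
B → no match
C → no match
D → no match — must end with `a`
E → no match — must end with `a`
Total matched: 1

1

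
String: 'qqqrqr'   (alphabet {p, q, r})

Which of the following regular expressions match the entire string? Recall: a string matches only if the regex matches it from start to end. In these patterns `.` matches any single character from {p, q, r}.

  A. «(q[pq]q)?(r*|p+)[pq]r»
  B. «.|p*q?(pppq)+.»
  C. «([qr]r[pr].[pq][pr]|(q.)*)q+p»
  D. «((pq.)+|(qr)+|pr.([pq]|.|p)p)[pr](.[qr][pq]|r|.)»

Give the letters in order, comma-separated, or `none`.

A → match
B → no match
C → no match — must end with 'qp'
D → no match

A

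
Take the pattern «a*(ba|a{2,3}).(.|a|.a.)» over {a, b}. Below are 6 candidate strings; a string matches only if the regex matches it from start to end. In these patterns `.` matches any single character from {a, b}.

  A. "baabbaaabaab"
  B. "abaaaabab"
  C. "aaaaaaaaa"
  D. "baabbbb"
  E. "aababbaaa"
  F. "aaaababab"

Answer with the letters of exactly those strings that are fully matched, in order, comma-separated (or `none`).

C

A. "baabbaaabaab" → no match
B. "abaaaabab" → no match
C. "aaaaaaaaa" → match
D. "baabbbb" → no match
E. "aababbaaa" → no match
F. "aaaababab" → no match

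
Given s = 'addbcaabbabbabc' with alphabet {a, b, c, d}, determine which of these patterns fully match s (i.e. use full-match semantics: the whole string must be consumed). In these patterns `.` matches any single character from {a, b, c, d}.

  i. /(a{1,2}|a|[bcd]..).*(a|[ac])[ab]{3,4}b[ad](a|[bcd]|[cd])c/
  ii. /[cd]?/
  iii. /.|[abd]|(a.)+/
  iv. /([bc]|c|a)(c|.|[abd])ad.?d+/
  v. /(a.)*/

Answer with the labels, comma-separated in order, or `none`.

i

i → match
ii → no match
iii → no match
iv → no match — must end with 'd'
v → no match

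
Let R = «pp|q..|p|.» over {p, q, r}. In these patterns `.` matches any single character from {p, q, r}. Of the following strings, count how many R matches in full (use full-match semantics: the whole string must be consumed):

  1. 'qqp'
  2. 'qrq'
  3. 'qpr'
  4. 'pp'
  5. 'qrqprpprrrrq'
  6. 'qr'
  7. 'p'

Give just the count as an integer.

1. 'qqp' → match
2. 'qrq' → match
3. 'qpr' → match
4. 'pp' → match
5. 'qrqprpprrrrq' → no match
6. 'qr' → no match
7. 'p' → match
Total matched: 5

5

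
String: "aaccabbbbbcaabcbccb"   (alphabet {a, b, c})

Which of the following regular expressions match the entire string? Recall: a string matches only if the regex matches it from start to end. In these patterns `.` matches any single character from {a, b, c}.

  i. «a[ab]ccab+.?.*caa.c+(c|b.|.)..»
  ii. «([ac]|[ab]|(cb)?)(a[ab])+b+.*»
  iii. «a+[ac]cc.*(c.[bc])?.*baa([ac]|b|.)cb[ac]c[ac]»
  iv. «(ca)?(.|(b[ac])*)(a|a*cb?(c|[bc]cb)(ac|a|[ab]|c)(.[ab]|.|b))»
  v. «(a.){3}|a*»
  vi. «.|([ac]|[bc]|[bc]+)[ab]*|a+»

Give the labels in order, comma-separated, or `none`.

i → match
ii → no match
iii → no match
iv → no match
v → no match
vi → no match

i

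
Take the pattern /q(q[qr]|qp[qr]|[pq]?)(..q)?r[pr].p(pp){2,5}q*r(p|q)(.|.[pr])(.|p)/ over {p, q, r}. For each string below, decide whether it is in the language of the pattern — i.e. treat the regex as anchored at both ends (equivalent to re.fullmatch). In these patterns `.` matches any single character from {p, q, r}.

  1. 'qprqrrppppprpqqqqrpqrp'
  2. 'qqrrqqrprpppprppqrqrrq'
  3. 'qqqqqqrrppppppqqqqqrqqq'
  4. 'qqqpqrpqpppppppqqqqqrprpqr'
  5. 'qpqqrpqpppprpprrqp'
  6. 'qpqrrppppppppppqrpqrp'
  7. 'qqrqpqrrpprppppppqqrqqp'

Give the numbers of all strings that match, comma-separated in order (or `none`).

3

1 → no match
2 → no match
3 → match
4 → no match
5 → no match
6 → no match
7 → no match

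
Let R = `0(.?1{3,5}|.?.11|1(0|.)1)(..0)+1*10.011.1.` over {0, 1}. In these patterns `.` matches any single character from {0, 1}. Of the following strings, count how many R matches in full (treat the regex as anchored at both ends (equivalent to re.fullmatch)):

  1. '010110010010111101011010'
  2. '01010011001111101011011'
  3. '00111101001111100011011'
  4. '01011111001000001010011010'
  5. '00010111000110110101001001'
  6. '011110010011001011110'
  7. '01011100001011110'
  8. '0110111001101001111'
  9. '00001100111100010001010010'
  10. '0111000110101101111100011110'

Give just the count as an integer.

1 → no match
2 → no match
3 → match
4 → no match
5 → no match
6 → no match
7 → no match
8 → no match
9 → no match
10 → no match
Total matched: 1

1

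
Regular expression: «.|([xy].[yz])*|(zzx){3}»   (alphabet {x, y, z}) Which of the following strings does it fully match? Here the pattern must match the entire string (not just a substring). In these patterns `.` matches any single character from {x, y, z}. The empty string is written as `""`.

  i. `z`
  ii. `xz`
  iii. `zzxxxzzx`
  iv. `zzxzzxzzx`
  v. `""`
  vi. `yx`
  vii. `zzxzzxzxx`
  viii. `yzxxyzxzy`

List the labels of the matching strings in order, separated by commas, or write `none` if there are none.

i, iv, v

i. `z` → match
ii. `xz` → no match
iii. `zzxxxzzx` → no match
iv. `zzxzzxzzx` → match
v. `""` → match
vi. `yx` → no match
vii. `zzxzzxzxx` → no match
viii. `yzxxyzxzy` → no match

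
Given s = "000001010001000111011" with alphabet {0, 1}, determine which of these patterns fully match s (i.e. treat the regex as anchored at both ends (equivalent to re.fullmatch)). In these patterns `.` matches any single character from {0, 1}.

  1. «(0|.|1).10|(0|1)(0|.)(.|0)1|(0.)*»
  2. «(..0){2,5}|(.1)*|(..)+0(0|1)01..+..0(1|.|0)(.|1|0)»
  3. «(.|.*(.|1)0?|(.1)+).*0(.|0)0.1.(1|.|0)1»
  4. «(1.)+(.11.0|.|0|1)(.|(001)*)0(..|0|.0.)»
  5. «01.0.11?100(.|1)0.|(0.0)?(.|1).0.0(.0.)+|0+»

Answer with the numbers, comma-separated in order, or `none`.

1 → no match
2 → match
3 → no match
4 → no match — must start with "1"
5 → no match

2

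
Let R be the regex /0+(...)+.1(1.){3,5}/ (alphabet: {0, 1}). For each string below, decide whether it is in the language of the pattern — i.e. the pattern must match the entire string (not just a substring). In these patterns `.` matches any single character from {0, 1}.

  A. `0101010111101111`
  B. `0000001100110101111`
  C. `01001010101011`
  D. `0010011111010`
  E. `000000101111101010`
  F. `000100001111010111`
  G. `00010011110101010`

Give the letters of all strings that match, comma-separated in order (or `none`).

B, D, E, G

A → no match
B → match
C → no match
D → match
E → match
F → no match
G → match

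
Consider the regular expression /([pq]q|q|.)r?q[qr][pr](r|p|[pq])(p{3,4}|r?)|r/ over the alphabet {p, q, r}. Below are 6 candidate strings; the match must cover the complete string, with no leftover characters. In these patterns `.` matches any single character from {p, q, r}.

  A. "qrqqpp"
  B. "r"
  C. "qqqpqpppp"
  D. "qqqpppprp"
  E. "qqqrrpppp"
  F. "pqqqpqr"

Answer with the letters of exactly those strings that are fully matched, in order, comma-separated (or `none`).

A. "qrqqpp" → match
B. "r" → match
C. "qqqpqpppp" → match
D. "qqqpppprp" → no match
E. "qqqrrpppp" → match
F. "pqqqpqr" → match

A, B, C, E, F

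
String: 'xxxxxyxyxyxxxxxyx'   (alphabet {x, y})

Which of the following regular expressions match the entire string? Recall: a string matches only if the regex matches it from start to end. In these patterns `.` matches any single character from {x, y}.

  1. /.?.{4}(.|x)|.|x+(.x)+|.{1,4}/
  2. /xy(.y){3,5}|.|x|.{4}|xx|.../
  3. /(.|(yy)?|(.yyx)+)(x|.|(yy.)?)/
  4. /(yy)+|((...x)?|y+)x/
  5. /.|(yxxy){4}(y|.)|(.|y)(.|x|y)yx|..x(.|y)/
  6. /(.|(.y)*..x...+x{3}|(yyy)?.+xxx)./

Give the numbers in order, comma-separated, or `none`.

1

1 → match
2 → no match
3 → no match
4 → no match
5 → no match
6 → no match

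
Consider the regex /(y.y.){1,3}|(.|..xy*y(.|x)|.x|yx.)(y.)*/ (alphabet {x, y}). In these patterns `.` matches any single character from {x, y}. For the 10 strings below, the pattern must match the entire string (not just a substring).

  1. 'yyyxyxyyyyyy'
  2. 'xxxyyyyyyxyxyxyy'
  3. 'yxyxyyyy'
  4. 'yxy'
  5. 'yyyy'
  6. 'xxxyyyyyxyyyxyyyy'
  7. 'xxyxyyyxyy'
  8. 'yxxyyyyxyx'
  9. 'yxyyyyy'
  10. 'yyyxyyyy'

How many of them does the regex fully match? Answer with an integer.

10

1 → match
2 → match
3 → match
4 → match
5 → match
6 → match
7 → match
8 → match
9 → match
10 → match
Total matched: 10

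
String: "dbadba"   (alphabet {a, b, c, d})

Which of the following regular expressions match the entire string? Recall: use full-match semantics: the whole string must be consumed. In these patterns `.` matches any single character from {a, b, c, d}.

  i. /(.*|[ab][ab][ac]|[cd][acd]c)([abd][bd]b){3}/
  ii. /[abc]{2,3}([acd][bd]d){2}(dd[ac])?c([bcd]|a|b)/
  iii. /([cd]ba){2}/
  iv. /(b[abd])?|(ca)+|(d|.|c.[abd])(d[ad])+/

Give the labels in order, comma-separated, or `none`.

i → no match — must end with "b"
ii → no match
iii → match
iv → no match

iii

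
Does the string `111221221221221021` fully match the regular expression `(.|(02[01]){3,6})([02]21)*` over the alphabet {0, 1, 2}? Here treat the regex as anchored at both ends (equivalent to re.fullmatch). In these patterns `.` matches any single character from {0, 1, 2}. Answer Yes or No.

No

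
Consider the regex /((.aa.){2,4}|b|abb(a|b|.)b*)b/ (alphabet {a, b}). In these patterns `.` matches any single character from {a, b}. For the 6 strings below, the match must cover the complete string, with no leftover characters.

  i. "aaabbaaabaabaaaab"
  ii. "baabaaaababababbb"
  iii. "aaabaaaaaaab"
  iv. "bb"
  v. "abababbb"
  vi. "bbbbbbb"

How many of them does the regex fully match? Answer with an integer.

i → match
ii → no match
iii → no match
iv → match
v → no match
vi → no match
Total matched: 2

2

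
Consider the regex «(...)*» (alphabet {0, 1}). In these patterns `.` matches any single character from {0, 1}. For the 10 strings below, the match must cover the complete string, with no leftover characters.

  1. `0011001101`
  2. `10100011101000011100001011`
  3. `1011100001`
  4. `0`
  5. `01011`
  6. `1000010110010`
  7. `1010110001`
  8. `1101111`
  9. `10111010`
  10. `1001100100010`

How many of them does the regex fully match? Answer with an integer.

1. `0011001101` → no match
2 → no match
3. `1011100001` → no match
4. `0` → no match
5. `01011` → no match
6 → no match
7. `1010110001` → no match
8. `1101111` → no match
9. `10111010` → no match
10 → no match
Total matched: 0

0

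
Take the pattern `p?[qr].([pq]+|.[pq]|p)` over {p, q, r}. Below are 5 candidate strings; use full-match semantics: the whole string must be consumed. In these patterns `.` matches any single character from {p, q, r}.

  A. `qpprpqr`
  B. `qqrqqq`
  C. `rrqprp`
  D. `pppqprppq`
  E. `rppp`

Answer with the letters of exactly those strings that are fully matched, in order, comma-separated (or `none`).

E

A. `qpprpqr` → no match
B. `qqrqqq` → no match
C. `rrqprp` → no match
D. `pppqprppq` → no match
E. `rppp` → match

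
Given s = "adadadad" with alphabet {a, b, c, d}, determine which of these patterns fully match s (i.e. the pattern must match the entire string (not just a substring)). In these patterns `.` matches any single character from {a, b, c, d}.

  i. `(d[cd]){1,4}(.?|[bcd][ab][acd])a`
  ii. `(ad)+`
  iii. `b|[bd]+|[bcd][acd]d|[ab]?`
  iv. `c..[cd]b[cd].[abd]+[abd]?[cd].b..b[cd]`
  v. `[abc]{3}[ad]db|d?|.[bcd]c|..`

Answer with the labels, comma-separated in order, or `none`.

i → no match — must start with "d"
ii → match
iii → no match
iv → no match — must start with "c"
v → no match

ii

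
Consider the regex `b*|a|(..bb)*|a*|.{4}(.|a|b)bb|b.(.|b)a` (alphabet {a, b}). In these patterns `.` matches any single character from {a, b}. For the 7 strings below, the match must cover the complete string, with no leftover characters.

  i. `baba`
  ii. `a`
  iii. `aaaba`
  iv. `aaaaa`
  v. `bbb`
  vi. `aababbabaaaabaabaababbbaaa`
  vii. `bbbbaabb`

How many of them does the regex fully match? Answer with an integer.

5

i → match
ii → match
iii → no match
iv → match
v → match
vi → no match
vii → match
Total matched: 5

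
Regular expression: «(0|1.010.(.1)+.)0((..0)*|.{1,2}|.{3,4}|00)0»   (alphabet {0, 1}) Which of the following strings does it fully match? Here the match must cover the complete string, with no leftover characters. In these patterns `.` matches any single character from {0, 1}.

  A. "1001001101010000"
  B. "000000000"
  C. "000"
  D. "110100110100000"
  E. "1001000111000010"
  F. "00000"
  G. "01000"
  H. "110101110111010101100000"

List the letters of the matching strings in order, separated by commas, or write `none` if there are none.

A, B, C, D, E, F, H

A → match
B. "000000000" → match
C. "000" → match
D → match
E → match
F. "00000" → match
G. "01000" → no match
H → match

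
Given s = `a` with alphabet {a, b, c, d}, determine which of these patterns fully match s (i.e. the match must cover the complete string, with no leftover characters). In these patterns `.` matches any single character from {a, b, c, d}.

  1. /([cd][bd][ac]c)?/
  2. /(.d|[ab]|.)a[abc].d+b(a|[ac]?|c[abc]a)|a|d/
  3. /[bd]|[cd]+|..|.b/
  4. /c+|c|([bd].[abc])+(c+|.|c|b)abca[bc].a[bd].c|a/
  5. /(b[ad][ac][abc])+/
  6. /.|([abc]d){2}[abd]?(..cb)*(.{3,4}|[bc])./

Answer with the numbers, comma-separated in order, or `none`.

1 → no match
2 → match
3 → no match
4 → match
5 → no match — must start with `b`
6 → match

2, 4, 6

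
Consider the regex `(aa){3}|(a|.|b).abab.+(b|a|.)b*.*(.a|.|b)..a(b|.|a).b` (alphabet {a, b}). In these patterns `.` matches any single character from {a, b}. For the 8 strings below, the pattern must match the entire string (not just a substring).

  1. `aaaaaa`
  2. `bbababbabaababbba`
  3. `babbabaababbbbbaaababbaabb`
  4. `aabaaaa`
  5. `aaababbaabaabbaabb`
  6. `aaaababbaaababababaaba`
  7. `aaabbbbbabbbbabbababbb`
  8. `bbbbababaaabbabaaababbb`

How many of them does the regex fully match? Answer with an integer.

2

1 → match
2 → no match
3 → no match
4 → no match
5 → match
6 → no match
7 → no match
8 → no match
Total matched: 2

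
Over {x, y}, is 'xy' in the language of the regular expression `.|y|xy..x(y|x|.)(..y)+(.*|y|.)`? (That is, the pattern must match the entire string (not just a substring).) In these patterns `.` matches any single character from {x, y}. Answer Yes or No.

No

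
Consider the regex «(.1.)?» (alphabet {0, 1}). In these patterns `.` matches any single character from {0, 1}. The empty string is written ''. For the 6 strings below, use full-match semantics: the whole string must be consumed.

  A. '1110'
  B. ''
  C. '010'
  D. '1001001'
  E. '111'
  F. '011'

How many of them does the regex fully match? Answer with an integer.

4

A → no match
B → match
C → match
D → no match
E → match
F → match
Total matched: 4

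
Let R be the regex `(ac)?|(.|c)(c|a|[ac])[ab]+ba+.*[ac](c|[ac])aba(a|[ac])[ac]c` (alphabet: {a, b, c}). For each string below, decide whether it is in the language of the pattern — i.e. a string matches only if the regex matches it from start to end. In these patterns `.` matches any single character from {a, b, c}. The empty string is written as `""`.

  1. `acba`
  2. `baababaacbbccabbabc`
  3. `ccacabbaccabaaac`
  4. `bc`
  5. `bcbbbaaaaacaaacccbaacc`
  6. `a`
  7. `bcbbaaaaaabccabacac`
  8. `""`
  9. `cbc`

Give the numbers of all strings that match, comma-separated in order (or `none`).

1 → no match
2 → no match
3 → no match
4 → no match
5 → no match
6 → no match
7 → match
8 → match
9 → no match

7, 8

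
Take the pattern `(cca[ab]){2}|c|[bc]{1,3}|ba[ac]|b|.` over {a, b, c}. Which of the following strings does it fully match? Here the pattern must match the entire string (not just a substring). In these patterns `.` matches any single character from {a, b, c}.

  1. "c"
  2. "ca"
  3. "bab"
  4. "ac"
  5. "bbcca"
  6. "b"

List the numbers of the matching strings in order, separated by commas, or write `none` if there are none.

1, 6

1 → match
2 → no match
3 → no match
4 → no match
5 → no match
6 → match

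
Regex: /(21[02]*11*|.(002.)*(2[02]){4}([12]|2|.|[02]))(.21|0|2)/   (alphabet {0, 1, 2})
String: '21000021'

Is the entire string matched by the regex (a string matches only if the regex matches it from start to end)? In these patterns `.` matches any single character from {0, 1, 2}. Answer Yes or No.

No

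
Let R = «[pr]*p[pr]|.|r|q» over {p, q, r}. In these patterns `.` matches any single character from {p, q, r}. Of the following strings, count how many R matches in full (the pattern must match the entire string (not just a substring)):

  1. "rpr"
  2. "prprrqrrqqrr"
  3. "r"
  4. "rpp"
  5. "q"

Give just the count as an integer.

1 → match
2 → no match
3 → match
4 → match
5 → match
Total matched: 4

4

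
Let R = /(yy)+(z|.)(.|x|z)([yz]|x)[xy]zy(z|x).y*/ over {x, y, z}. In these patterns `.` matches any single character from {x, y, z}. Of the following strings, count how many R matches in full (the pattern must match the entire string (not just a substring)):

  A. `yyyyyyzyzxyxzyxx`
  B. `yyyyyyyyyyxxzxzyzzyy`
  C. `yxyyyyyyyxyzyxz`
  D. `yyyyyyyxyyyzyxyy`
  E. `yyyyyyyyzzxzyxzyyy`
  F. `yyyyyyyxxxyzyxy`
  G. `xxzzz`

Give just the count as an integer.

1

A → no match
B → match
C → no match — must start with `yy`
D → no match
E → no match
F → no match
G → no match — must start with `yy`
Total matched: 1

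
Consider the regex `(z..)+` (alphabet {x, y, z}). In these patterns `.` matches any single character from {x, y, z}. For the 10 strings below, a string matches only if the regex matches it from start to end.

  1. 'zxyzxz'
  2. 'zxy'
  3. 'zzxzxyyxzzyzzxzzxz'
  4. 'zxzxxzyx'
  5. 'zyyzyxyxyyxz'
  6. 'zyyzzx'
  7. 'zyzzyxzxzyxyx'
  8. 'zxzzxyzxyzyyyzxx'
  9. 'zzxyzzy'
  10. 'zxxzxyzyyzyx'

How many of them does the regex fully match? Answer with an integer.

1 → match
2 → match
3 → no match
4 → no match
5 → no match
6 → match
7 → no match
8 → no match
9 → no match
10 → match
Total matched: 4

4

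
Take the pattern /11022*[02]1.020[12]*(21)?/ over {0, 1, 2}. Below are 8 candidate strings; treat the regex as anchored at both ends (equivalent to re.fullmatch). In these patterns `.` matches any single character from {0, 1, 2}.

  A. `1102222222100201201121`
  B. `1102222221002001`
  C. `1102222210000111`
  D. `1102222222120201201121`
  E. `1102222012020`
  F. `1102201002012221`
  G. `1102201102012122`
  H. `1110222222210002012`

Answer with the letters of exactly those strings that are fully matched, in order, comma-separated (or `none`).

A → no match
B → no match
C → no match
D → no match
E → match
F → match
G → match
H → no match — must start with `1102`

E, F, G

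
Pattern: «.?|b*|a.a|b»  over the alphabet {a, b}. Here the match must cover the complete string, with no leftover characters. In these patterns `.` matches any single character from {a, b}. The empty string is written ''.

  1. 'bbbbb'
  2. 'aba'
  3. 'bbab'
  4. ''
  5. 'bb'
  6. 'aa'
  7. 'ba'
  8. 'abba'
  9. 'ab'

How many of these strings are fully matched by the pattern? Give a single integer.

1. 'bbbbb' → match
2. 'aba' → match
3. 'bbab' → no match
4. '' → match
5. 'bb' → match
6. 'aa' → no match
7. 'ba' → no match
8. 'abba' → no match
9. 'ab' → no match
Total matched: 4

4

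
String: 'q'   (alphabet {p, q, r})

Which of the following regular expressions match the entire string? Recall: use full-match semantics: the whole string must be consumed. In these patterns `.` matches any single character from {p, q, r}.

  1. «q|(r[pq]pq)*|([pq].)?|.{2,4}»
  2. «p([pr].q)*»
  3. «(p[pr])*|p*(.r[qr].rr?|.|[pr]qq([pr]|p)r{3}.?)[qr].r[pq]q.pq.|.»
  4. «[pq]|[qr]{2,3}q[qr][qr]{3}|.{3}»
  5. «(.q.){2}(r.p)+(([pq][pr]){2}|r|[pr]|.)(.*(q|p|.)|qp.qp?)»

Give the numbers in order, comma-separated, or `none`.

1 → match
2 → no match — must start with 'p'
3 → match
4 → match
5 → no match

1, 3, 4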